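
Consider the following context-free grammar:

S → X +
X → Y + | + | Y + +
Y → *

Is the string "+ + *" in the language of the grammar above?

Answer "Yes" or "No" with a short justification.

No - no valid derivation exists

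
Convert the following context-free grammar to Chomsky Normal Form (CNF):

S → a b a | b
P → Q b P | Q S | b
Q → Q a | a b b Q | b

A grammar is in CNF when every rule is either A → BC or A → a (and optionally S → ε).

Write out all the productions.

TA → a; TB → b; S → b; P → b; Q → b; S → TA X0; X0 → TB TA; P → Q X1; X1 → TB P; P → Q S; Q → Q TA; Q → TA X2; X2 → TB X3; X3 → TB Q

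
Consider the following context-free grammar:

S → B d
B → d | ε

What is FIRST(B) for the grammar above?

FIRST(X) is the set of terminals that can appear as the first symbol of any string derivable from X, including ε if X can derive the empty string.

We compute FIRST(B) using the standard algorithm.
FIRST(B) = {d, ε}
FIRST(S) = {d}
Therefore, FIRST(B) = {d, ε}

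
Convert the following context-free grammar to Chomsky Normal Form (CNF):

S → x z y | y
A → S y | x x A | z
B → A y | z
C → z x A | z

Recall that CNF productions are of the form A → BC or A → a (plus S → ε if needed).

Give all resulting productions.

TX → x; TZ → z; TY → y; S → y; A → z; B → z; C → z; S → TX X0; X0 → TZ TY; A → S TY; A → TX X1; X1 → TX A; B → A TY; C → TZ X2; X2 → TX A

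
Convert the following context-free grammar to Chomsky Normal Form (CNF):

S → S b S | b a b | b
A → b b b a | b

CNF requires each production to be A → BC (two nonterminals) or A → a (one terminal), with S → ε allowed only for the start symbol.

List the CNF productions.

TB → b; TA → a; S → b; A → b; S → S X0; X0 → TB S; S → TB X1; X1 → TA TB; A → TB X2; X2 → TB X3; X3 → TB TA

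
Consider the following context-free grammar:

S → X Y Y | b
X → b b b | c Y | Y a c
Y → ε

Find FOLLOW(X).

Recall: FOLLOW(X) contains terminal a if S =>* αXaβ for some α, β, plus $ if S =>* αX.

We compute FOLLOW(X) using the standard algorithm.
FOLLOW(S) starts with {$}.
FIRST(S) = {a, b, c}
FIRST(X) = {a, b, c}
FIRST(Y) = {ε}
FOLLOW(S) = {$}
FOLLOW(X) = {$}
FOLLOW(Y) = {$, a}
Therefore, FOLLOW(X) = {$}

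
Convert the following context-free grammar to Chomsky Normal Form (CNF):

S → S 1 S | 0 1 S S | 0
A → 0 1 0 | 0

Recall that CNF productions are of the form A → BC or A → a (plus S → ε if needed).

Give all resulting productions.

T1 → 1; T0 → 0; S → 0; A → 0; S → S X0; X0 → T1 S; S → T0 X1; X1 → T1 X2; X2 → S S; A → T0 X3; X3 → T1 T0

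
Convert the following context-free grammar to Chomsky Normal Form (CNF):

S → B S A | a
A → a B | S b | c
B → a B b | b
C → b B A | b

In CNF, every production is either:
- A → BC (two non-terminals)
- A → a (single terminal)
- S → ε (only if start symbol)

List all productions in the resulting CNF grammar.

S → a; TA → a; TB → b; A → c; B → b; C → b; S → B X0; X0 → S A; A → TA B; A → S TB; B → TA X1; X1 → B TB; C → TB X2; X2 → B A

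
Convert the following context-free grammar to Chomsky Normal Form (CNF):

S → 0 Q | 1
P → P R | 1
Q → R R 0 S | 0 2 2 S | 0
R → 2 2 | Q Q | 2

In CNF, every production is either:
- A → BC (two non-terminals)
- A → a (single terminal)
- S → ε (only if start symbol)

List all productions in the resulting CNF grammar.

T0 → 0; S → 1; P → 1; T2 → 2; Q → 0; R → 2; S → T0 Q; P → P R; Q → R X0; X0 → R X1; X1 → T0 S; Q → T0 X2; X2 → T2 X3; X3 → T2 S; R → T2 T2; R → Q Q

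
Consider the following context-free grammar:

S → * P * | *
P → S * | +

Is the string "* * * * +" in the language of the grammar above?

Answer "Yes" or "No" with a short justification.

No - no valid derivation exists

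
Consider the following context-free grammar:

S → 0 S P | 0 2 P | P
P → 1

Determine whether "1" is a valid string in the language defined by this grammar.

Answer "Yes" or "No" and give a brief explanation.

Yes - a valid derivation exists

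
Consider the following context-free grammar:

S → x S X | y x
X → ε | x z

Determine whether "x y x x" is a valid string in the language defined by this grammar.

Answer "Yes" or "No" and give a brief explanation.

No - no valid derivation exists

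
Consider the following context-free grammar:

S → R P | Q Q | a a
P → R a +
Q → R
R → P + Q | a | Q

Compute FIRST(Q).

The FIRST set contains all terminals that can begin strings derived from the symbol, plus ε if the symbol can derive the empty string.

We compute FIRST(Q) using the standard algorithm.
FIRST(P) = {a}
FIRST(Q) = {a}
FIRST(R) = {a}
FIRST(S) = {a}
Therefore, FIRST(Q) = {a}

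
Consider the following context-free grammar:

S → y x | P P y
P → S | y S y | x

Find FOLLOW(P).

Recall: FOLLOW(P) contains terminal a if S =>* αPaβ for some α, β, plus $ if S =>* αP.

We compute FOLLOW(P) using the standard algorithm.
FOLLOW(S) starts with {$}.
FIRST(P) = {x, y}
FIRST(S) = {x, y}
FOLLOW(P) = {x, y}
FOLLOW(S) = {$, x, y}
Therefore, FOLLOW(P) = {x, y}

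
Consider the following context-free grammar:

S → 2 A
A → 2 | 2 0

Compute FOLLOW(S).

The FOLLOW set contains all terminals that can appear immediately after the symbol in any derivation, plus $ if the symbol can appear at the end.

We compute FOLLOW(S) using the standard algorithm.
FOLLOW(S) starts with {$}.
FIRST(A) = {2}
FIRST(S) = {2}
FOLLOW(A) = {$}
FOLLOW(S) = {$}
Therefore, FOLLOW(S) = {$}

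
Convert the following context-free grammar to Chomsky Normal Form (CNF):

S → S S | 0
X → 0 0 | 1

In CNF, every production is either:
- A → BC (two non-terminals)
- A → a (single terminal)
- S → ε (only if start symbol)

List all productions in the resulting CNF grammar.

S → 0; T0 → 0; X → 1; S → S S; X → T0 T0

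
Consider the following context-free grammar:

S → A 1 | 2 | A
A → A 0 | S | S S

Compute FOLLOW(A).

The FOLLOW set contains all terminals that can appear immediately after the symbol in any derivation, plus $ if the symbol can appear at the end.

We compute FOLLOW(A) using the standard algorithm.
FOLLOW(S) starts with {$}.
FIRST(A) = {2}
FIRST(S) = {2}
FOLLOW(A) = {$, 0, 1, 2}
FOLLOW(S) = {$, 0, 1, 2}
Therefore, FOLLOW(A) = {$, 0, 1, 2}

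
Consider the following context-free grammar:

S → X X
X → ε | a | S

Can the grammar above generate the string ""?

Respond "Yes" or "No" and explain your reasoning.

Yes - a valid derivation exists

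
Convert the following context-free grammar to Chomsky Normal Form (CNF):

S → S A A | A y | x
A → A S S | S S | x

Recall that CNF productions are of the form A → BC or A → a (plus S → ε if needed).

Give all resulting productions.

TY → y; S → x; A → x; S → S X0; X0 → A A; S → A TY; A → A X1; X1 → S S; A → S S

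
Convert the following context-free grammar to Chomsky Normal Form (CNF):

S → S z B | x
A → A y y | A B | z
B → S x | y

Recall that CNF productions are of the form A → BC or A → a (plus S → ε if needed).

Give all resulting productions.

TZ → z; S → x; TY → y; A → z; TX → x; B → y; S → S X0; X0 → TZ B; A → A X1; X1 → TY TY; A → A B; B → S TX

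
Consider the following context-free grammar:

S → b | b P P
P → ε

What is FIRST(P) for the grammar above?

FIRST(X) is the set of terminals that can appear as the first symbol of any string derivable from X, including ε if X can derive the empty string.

We compute FIRST(P) using the standard algorithm.
FIRST(P) = {ε}
FIRST(S) = {b}
Therefore, FIRST(P) = {ε}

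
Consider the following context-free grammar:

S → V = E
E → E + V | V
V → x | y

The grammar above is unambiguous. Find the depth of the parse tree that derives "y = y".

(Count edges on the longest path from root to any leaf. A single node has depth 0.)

3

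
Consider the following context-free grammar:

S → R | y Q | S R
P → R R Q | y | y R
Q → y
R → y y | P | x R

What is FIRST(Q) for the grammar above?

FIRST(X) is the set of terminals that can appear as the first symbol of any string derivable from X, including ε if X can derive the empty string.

We compute FIRST(Q) using the standard algorithm.
FIRST(P) = {x, y}
FIRST(Q) = {y}
FIRST(R) = {x, y}
FIRST(S) = {x, y}
Therefore, FIRST(Q) = {y}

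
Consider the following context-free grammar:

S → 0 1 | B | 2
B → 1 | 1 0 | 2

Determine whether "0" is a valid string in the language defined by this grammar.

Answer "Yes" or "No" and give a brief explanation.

No - no valid derivation exists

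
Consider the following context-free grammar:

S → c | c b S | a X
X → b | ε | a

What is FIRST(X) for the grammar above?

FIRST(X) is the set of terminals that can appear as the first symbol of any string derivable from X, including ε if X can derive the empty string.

We compute FIRST(X) using the standard algorithm.
FIRST(S) = {a, c}
FIRST(X) = {a, b, ε}
Therefore, FIRST(X) = {a, b, ε}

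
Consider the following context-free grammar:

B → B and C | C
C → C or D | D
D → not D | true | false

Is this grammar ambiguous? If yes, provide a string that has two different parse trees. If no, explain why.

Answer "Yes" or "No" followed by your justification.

No - the grammar is unambiguous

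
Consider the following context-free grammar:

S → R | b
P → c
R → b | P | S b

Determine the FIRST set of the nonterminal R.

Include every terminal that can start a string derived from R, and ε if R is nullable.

We compute FIRST(R) using the standard algorithm.
FIRST(P) = {c}
FIRST(R) = {b, c}
FIRST(S) = {b, c}
Therefore, FIRST(R) = {b, c}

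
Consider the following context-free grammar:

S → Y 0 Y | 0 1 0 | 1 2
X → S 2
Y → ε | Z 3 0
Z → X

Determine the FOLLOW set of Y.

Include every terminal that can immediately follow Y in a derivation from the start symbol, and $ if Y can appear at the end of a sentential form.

We compute FOLLOW(Y) using the standard algorithm.
FOLLOW(S) starts with {$}.
FIRST(S) = {0, 1}
FIRST(X) = {0, 1}
FIRST(Y) = {0, 1, ε}
FIRST(Z) = {0, 1}
FOLLOW(S) = {$, 2}
FOLLOW(X) = {3}
FOLLOW(Y) = {$, 0, 2}
FOLLOW(Z) = {3}
Therefore, FOLLOW(Y) = {$, 0, 2}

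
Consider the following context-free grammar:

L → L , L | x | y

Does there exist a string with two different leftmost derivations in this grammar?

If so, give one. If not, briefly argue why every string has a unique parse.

Yes - the string 'y , y , y , y , x' has two distinct leftmost derivations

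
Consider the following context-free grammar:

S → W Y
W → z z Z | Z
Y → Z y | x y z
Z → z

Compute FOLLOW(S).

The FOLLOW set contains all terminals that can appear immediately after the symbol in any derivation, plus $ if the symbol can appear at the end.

We compute FOLLOW(S) using the standard algorithm.
FOLLOW(S) starts with {$}.
FIRST(S) = {z}
FIRST(W) = {z}
FIRST(Y) = {x, z}
FIRST(Z) = {z}
FOLLOW(S) = {$}
FOLLOW(W) = {x, z}
FOLLOW(Y) = {$}
FOLLOW(Z) = {x, y, z}
Therefore, FOLLOW(S) = {$}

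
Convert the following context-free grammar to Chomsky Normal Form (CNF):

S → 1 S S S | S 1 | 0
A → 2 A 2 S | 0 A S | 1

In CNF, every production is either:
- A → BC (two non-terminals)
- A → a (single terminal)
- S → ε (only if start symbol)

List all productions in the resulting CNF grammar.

T1 → 1; S → 0; T2 → 2; T0 → 0; A → 1; S → T1 X0; X0 → S X1; X1 → S S; S → S T1; A → T2 X2; X2 → A X3; X3 → T2 S; A → T0 X4; X4 → A S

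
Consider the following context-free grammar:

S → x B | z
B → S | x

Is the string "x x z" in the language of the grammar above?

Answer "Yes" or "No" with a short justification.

Yes - a valid derivation exists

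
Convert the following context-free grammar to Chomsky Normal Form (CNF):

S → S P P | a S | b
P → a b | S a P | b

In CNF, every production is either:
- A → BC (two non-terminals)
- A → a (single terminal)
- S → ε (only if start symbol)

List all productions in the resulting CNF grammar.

TA → a; S → b; TB → b; P → b; S → S X0; X0 → P P; S → TA S; P → TA TB; P → S X1; X1 → TA P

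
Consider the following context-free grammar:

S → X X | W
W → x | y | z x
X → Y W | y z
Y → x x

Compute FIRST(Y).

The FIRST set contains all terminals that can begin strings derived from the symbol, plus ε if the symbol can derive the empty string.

We compute FIRST(Y) using the standard algorithm.
FIRST(S) = {x, y, z}
FIRST(W) = {x, y, z}
FIRST(X) = {x, y}
FIRST(Y) = {x}
Therefore, FIRST(Y) = {x}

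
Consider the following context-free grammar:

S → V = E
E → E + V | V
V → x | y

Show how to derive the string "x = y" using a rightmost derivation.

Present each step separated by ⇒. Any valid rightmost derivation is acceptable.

S ⇒ V = E ⇒ V = V ⇒ V = y ⇒ x = y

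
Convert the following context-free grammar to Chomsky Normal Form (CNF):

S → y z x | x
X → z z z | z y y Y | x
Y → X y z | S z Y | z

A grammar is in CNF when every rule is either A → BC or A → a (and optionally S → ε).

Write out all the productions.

TY → y; TZ → z; TX → x; S → x; X → x; Y → z; S → TY X0; X0 → TZ TX; X → TZ X1; X1 → TZ TZ; X → TZ X2; X2 → TY X3; X3 → TY Y; Y → X X4; X4 → TY TZ; Y → S X5; X5 → TZ Y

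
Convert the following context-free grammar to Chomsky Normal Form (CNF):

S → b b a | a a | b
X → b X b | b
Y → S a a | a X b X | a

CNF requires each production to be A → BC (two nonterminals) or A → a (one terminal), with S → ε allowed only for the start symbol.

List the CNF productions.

TB → b; TA → a; S → b; X → b; Y → a; S → TB X0; X0 → TB TA; S → TA TA; X → TB X1; X1 → X TB; Y → S X2; X2 → TA TA; Y → TA X3; X3 → X X4; X4 → TB X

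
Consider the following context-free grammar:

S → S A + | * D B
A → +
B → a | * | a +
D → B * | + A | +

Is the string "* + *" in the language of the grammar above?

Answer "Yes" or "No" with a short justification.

Yes - a valid derivation exists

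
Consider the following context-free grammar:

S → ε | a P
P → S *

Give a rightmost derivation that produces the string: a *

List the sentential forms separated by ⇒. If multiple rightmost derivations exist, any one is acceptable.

S ⇒ a P ⇒ a S * ⇒ a *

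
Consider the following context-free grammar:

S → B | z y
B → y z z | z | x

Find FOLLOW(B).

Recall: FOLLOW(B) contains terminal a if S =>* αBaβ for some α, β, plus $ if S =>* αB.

We compute FOLLOW(B) using the standard algorithm.
FOLLOW(S) starts with {$}.
FIRST(B) = {x, y, z}
FIRST(S) = {x, y, z}
FOLLOW(B) = {$}
FOLLOW(S) = {$}
Therefore, FOLLOW(B) = {$}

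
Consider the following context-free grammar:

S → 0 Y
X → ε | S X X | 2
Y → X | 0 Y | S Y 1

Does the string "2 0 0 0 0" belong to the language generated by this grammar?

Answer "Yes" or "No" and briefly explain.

No - no valid derivation exists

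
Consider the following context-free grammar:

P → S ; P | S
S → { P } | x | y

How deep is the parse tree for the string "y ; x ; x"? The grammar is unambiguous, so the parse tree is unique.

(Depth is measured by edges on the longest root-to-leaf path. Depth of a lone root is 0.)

4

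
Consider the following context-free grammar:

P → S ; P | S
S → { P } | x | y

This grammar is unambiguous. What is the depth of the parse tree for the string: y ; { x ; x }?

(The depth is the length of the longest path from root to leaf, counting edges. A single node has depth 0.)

6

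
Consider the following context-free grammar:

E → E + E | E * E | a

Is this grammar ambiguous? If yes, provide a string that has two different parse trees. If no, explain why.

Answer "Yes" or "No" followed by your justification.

Yes - the string 'a * a * a * a + a' has two distinct leftmost derivations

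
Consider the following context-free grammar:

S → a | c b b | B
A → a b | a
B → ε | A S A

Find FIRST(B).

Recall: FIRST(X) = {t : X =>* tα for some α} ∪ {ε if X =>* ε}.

We compute FIRST(B) using the standard algorithm.
FIRST(A) = {a}
FIRST(B) = {a, ε}
FIRST(S) = {a, c, ε}
Therefore, FIRST(B) = {a, ε}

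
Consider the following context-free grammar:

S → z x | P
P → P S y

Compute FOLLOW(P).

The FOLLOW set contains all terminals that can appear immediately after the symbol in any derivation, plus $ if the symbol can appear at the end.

We compute FOLLOW(P) using the standard algorithm.
FOLLOW(S) starts with {$}.
FIRST(P) = {}
FIRST(S) = {z}
FOLLOW(P) = {$, y, z}
FOLLOW(S) = {$, y}
Therefore, FOLLOW(P) = {$, y, z}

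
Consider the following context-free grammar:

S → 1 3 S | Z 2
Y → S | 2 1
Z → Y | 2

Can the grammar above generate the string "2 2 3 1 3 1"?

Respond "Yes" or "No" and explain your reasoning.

No - no valid derivation exists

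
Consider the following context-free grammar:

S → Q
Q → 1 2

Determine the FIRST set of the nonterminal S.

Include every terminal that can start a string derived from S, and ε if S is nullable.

We compute FIRST(S) using the standard algorithm.
FIRST(Q) = {1}
FIRST(S) = {1}
Therefore, FIRST(S) = {1}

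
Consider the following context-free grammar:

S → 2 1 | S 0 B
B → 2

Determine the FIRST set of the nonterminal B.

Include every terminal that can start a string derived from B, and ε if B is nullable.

We compute FIRST(B) using the standard algorithm.
FIRST(B) = {2}
FIRST(S) = {2}
Therefore, FIRST(B) = {2}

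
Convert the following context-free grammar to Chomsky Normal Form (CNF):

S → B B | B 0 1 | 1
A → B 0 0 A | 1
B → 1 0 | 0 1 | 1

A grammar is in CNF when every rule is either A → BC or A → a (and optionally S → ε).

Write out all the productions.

T0 → 0; T1 → 1; S → 1; A → 1; B → 1; S → B B; S → B X0; X0 → T0 T1; A → B X1; X1 → T0 X2; X2 → T0 A; B → T1 T0; B → T0 T1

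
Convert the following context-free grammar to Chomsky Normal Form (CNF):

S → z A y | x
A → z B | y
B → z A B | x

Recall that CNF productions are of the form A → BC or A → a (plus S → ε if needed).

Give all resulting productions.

TZ → z; TY → y; S → x; A → y; B → x; S → TZ X0; X0 → A TY; A → TZ B; B → TZ X1; X1 → A B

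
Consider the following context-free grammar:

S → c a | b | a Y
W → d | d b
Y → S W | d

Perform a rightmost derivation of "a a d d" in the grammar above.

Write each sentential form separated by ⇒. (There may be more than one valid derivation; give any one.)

S ⇒ a Y ⇒ a S W ⇒ a S d ⇒ a a Y d ⇒ a a d d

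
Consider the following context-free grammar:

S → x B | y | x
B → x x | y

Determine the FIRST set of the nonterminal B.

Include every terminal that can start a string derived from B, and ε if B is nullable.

We compute FIRST(B) using the standard algorithm.
FIRST(B) = {x, y}
FIRST(S) = {x, y}
Therefore, FIRST(B) = {x, y}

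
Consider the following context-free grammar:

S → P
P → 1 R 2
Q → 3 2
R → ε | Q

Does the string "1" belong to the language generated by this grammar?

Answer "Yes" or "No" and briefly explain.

No - no valid derivation exists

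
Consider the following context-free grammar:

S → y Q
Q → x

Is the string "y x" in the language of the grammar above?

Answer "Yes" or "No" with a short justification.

Yes - a valid derivation exists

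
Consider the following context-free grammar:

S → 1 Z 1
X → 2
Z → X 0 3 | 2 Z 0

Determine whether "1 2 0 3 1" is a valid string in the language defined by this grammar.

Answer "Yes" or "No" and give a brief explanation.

Yes - a valid derivation exists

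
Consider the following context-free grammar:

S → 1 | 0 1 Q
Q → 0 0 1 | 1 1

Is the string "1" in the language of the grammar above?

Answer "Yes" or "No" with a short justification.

Yes - a valid derivation exists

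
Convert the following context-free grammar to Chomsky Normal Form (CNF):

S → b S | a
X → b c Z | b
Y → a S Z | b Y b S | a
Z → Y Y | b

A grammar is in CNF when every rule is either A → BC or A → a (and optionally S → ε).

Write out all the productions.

TB → b; S → a; TC → c; X → b; TA → a; Y → a; Z → b; S → TB S; X → TB X0; X0 → TC Z; Y → TA X1; X1 → S Z; Y → TB X2; X2 → Y X3; X3 → TB S; Z → Y Y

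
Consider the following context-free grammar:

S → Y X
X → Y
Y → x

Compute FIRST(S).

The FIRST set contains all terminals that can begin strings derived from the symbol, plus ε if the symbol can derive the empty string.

We compute FIRST(S) using the standard algorithm.
FIRST(S) = {x}
FIRST(X) = {x}
FIRST(Y) = {x}
Therefore, FIRST(S) = {x}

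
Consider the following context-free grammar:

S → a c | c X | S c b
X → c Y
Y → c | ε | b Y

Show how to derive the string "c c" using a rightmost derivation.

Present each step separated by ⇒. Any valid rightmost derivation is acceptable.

S ⇒ c X ⇒ c c Y ⇒ c c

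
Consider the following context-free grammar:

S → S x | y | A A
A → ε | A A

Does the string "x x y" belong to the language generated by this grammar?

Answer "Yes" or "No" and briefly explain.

No - no valid derivation exists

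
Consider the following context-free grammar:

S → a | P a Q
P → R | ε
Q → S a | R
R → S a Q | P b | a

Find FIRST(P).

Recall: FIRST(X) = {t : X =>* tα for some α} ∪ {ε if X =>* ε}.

We compute FIRST(P) using the standard algorithm.
FIRST(P) = {a, b, ε}
FIRST(Q) = {a, b}
FIRST(R) = {a, b}
FIRST(S) = {a, b}
Therefore, FIRST(P) = {a, b, ε}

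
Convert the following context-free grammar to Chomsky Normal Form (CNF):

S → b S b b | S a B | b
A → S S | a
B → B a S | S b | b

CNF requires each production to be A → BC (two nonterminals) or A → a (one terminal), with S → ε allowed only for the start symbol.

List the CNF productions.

TB → b; TA → a; S → b; A → a; B → b; S → TB X0; X0 → S X1; X1 → TB TB; S → S X2; X2 → TA B; A → S S; B → B X3; X3 → TA S; B → S TB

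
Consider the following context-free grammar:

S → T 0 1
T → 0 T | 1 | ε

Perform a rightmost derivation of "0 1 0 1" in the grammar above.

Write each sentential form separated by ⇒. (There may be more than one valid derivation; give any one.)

S ⇒ T 0 1 ⇒ 0 T 0 1 ⇒ 0 1 0 1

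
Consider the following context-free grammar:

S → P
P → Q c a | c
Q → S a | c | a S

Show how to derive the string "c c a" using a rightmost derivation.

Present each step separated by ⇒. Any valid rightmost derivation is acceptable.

S ⇒ P ⇒ Q c a ⇒ c c a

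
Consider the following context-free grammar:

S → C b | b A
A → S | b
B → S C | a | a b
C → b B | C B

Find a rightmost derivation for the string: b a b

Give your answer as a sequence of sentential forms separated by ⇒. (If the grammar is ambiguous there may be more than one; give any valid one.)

S ⇒ C b ⇒ b B b ⇒ b a b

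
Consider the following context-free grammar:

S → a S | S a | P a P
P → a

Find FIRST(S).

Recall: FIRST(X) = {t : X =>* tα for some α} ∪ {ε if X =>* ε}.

We compute FIRST(S) using the standard algorithm.
FIRST(P) = {a}
FIRST(S) = {a}
Therefore, FIRST(S) = {a}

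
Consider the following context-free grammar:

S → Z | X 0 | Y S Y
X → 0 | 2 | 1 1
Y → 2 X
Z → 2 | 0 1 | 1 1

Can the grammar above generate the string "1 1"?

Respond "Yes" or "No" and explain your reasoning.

Yes - a valid derivation exists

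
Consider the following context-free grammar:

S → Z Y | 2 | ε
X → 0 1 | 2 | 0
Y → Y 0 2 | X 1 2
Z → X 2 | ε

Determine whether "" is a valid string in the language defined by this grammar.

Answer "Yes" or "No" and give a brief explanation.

Yes - a valid derivation exists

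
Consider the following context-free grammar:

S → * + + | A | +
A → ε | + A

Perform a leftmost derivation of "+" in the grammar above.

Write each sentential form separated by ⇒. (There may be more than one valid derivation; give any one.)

S ⇒ A ⇒ + A ⇒ +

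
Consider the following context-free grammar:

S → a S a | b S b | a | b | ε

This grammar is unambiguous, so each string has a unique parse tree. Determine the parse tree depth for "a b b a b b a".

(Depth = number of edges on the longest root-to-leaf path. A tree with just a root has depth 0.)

4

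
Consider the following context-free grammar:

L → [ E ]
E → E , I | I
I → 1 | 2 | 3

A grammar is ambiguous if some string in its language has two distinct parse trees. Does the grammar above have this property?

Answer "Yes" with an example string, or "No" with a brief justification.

No - the grammar is unambiguous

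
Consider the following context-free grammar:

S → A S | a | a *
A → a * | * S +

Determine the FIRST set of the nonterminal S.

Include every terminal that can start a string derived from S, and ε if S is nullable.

We compute FIRST(S) using the standard algorithm.
FIRST(A) = {*, a}
FIRST(S) = {*, a}
Therefore, FIRST(S) = {*, a}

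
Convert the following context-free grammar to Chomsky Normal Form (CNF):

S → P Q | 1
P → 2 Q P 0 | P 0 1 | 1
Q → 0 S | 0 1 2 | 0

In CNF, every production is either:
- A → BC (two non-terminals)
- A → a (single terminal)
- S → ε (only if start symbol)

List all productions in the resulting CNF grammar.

S → 1; T2 → 2; T0 → 0; T1 → 1; P → 1; Q → 0; S → P Q; P → T2 X0; X0 → Q X1; X1 → P T0; P → P X2; X2 → T0 T1; Q → T0 S; Q → T0 X3; X3 → T1 T2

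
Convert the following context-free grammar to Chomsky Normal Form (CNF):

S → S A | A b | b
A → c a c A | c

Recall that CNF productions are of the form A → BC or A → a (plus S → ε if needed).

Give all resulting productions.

TB → b; S → b; TC → c; TA → a; A → c; S → S A; S → A TB; A → TC X0; X0 → TA X1; X1 → TC A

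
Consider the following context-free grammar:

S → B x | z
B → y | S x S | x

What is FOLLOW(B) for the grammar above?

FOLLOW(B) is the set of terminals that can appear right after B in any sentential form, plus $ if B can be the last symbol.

We compute FOLLOW(B) using the standard algorithm.
FOLLOW(S) starts with {$}.
FIRST(B) = {x, y, z}
FIRST(S) = {x, y, z}
FOLLOW(B) = {x}
FOLLOW(S) = {$, x}
Therefore, FOLLOW(B) = {x}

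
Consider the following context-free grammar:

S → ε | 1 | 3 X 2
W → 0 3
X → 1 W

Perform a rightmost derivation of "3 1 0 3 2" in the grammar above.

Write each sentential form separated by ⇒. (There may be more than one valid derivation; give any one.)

S ⇒ 3 X 2 ⇒ 3 1 W 2 ⇒ 3 1 0 3 2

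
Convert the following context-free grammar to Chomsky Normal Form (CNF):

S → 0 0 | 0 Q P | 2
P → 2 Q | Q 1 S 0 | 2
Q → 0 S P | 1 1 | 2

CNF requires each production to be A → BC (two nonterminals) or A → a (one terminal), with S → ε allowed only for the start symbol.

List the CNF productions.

T0 → 0; S → 2; T2 → 2; T1 → 1; P → 2; Q → 2; S → T0 T0; S → T0 X0; X0 → Q P; P → T2 Q; P → Q X1; X1 → T1 X2; X2 → S T0; Q → T0 X3; X3 → S P; Q → T1 T1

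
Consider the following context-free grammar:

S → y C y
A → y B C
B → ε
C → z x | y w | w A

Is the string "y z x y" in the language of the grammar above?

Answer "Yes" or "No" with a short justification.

Yes - a valid derivation exists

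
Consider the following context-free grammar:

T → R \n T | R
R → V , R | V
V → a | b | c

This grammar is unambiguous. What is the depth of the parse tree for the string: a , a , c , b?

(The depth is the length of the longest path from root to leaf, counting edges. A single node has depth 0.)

6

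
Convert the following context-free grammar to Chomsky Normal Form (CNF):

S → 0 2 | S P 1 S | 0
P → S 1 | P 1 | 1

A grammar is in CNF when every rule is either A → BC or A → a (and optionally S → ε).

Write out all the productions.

T0 → 0; T2 → 2; T1 → 1; S → 0; P → 1; S → T0 T2; S → S X0; X0 → P X1; X1 → T1 S; P → S T1; P → P T1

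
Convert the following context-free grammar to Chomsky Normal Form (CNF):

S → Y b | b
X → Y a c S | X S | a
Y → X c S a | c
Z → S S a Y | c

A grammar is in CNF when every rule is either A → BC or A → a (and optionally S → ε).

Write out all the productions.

TB → b; S → b; TA → a; TC → c; X → a; Y → c; Z → c; S → Y TB; X → Y X0; X0 → TA X1; X1 → TC S; X → X S; Y → X X2; X2 → TC X3; X3 → S TA; Z → S X4; X4 → S X5; X5 → TA Y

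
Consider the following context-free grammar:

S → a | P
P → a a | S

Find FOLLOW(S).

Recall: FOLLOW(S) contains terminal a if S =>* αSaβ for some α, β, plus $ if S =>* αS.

We compute FOLLOW(S) using the standard algorithm.
FOLLOW(S) starts with {$}.
FIRST(P) = {a}
FIRST(S) = {a}
FOLLOW(P) = {$}
FOLLOW(S) = {$}
Therefore, FOLLOW(S) = {$}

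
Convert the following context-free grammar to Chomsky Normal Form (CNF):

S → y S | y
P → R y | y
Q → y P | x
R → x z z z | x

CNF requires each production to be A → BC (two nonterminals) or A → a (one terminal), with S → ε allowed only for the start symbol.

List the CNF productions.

TY → y; S → y; P → y; Q → x; TX → x; TZ → z; R → x; S → TY S; P → R TY; Q → TY P; R → TX X0; X0 → TZ X1; X1 → TZ TZ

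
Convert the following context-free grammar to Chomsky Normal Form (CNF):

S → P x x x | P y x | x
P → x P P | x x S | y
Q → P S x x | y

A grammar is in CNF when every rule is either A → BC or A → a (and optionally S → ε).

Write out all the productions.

TX → x; TY → y; S → x; P → y; Q → y; S → P X0; X0 → TX X1; X1 → TX TX; S → P X2; X2 → TY TX; P → TX X3; X3 → P P; P → TX X4; X4 → TX S; Q → P X5; X5 → S X6; X6 → TX TX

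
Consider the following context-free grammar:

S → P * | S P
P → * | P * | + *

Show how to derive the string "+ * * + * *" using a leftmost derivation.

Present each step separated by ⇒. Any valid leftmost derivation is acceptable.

S ⇒ S P ⇒ P * P ⇒ + * * P ⇒ + * * P * ⇒ + * * + * *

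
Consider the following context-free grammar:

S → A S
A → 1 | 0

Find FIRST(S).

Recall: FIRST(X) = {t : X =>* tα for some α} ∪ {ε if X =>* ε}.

We compute FIRST(S) using the standard algorithm.
FIRST(A) = {0, 1}
FIRST(S) = {0, 1}
Therefore, FIRST(S) = {0, 1}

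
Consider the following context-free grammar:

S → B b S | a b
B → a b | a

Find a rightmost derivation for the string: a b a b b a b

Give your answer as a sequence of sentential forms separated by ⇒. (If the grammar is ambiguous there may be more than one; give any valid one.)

S ⇒ B b S ⇒ B b B b S ⇒ B b B b a b ⇒ B b a b b a b ⇒ a b a b b a b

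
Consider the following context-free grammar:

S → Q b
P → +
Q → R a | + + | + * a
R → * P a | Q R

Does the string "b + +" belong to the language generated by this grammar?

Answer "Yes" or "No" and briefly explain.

No - no valid derivation exists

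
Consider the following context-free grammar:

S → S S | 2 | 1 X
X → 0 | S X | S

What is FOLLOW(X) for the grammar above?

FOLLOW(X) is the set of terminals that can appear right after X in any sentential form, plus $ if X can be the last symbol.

We compute FOLLOW(X) using the standard algorithm.
FOLLOW(S) starts with {$}.
FIRST(S) = {1, 2}
FIRST(X) = {0, 1, 2}
FOLLOW(S) = {$, 0, 1, 2}
FOLLOW(X) = {$, 0, 1, 2}
Therefore, FOLLOW(X) = {$, 0, 1, 2}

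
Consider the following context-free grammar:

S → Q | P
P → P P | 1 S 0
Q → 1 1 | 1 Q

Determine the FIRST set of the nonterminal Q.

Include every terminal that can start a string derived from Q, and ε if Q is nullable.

We compute FIRST(Q) using the standard algorithm.
FIRST(P) = {1}
FIRST(Q) = {1}
FIRST(S) = {1}
Therefore, FIRST(Q) = {1}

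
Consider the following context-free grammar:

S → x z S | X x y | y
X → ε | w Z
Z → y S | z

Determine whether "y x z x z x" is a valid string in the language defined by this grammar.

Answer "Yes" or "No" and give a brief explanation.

No - no valid derivation exists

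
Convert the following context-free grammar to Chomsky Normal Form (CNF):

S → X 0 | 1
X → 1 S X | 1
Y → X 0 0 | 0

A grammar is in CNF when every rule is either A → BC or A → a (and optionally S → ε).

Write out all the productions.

T0 → 0; S → 1; T1 → 1; X → 1; Y → 0; S → X T0; X → T1 X0; X0 → S X; Y → X X1; X1 → T0 T0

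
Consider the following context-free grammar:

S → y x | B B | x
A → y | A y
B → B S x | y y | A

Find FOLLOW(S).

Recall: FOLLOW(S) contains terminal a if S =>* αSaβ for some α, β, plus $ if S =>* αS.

We compute FOLLOW(S) using the standard algorithm.
FOLLOW(S) starts with {$}.
FIRST(A) = {y}
FIRST(B) = {y}
FIRST(S) = {x, y}
FOLLOW(A) = {$, x, y}
FOLLOW(B) = {$, x, y}
FOLLOW(S) = {$, x}
Therefore, FOLLOW(S) = {$, x}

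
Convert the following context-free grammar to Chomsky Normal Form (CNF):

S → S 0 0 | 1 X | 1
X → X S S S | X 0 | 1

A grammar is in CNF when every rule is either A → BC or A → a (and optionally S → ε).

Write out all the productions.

T0 → 0; T1 → 1; S → 1; X → 1; S → S X0; X0 → T0 T0; S → T1 X; X → X X1; X1 → S X2; X2 → S S; X → X T0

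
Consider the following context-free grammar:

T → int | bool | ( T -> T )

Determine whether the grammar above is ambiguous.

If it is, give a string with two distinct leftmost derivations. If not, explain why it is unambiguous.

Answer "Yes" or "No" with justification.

No - the grammar is unambiguous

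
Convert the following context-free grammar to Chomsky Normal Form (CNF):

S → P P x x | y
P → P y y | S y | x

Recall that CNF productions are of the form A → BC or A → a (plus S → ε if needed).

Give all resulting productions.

TX → x; S → y; TY → y; P → x; S → P X0; X0 → P X1; X1 → TX TX; P → P X2; X2 → TY TY; P → S TY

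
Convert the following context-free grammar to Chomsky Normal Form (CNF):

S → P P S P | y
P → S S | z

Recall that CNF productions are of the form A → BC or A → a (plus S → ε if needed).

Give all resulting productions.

S → y; P → z; S → P X0; X0 → P X1; X1 → S P; P → S S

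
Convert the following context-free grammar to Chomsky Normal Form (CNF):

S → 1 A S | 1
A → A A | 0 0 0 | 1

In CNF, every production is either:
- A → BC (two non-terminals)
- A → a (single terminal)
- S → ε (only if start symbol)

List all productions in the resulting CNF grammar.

T1 → 1; S → 1; T0 → 0; A → 1; S → T1 X0; X0 → A S; A → A A; A → T0 X1; X1 → T0 T0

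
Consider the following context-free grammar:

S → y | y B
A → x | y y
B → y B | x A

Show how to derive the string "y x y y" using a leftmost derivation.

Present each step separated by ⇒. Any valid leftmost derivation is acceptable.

S ⇒ y B ⇒ y x A ⇒ y x y y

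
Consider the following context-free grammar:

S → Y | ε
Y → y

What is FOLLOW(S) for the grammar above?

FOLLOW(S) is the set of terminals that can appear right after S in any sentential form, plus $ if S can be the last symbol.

We compute FOLLOW(S) using the standard algorithm.
FOLLOW(S) starts with {$}.
FIRST(S) = {y, ε}
FIRST(Y) = {y}
FOLLOW(S) = {$}
FOLLOW(Y) = {$}
Therefore, FOLLOW(S) = {$}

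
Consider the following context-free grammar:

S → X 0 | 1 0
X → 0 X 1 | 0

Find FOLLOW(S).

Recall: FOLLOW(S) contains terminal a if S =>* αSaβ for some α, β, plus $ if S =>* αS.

We compute FOLLOW(S) using the standard algorithm.
FOLLOW(S) starts with {$}.
FIRST(S) = {0, 1}
FIRST(X) = {0}
FOLLOW(S) = {$}
FOLLOW(X) = {0, 1}
Therefore, FOLLOW(S) = {$}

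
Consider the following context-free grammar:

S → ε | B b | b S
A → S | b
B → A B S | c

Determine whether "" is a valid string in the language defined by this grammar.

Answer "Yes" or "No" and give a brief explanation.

Yes - a valid derivation exists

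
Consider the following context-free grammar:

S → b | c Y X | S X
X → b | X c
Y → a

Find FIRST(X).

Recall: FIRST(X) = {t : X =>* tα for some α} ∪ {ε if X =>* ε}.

We compute FIRST(X) using the standard algorithm.
FIRST(S) = {b, c}
FIRST(X) = {b}
FIRST(Y) = {a}
Therefore, FIRST(X) = {b}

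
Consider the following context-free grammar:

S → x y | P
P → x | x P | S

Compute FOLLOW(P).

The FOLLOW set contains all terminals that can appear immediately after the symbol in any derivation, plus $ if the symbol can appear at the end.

We compute FOLLOW(P) using the standard algorithm.
FOLLOW(S) starts with {$}.
FIRST(P) = {x}
FIRST(S) = {x}
FOLLOW(P) = {$}
FOLLOW(S) = {$}
Therefore, FOLLOW(P) = {$}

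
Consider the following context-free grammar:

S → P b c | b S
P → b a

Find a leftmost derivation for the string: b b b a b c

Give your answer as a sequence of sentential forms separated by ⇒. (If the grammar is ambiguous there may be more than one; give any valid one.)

S ⇒ b S ⇒ b b S ⇒ b b P b c ⇒ b b b a b c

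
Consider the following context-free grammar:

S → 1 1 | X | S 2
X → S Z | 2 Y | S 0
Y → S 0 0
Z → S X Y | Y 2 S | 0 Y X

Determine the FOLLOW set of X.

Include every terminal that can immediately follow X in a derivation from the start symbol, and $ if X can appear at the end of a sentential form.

We compute FOLLOW(X) using the standard algorithm.
FOLLOW(S) starts with {$}.
FIRST(S) = {1, 2}
FIRST(X) = {1, 2}
FIRST(Y) = {1, 2}
FIRST(Z) = {0, 1, 2}
FOLLOW(S) = {$, 0, 1, 2}
FOLLOW(X) = {$, 0, 1, 2}
FOLLOW(Y) = {$, 0, 1, 2}
FOLLOW(Z) = {$, 0, 1, 2}
Therefore, FOLLOW(X) = {$, 0, 1, 2}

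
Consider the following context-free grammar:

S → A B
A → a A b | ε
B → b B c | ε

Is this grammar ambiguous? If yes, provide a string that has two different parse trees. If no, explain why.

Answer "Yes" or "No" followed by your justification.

No - the grammar is unambiguous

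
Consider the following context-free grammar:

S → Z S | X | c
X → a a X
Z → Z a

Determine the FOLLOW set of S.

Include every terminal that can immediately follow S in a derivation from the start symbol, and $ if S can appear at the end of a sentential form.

We compute FOLLOW(S) using the standard algorithm.
FOLLOW(S) starts with {$}.
FIRST(S) = {a, c}
FIRST(X) = {a}
FIRST(Z) = {}
FOLLOW(S) = {$}
FOLLOW(X) = {$}
FOLLOW(Z) = {a, c}
Therefore, FOLLOW(S) = {$}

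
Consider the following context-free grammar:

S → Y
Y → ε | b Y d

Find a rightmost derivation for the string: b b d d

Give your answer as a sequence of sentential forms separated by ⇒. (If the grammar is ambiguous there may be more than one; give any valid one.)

S ⇒ Y ⇒ b Y d ⇒ b b Y d d ⇒ b b d d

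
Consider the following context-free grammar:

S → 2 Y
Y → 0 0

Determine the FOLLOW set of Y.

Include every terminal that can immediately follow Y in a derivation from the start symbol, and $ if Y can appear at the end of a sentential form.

We compute FOLLOW(Y) using the standard algorithm.
FOLLOW(S) starts with {$}.
FIRST(S) = {2}
FIRST(Y) = {0}
FOLLOW(S) = {$}
FOLLOW(Y) = {$}
Therefore, FOLLOW(Y) = {$}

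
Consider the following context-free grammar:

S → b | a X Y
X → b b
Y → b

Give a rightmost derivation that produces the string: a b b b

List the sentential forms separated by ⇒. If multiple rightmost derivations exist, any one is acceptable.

S ⇒ a X Y ⇒ a X b ⇒ a b b b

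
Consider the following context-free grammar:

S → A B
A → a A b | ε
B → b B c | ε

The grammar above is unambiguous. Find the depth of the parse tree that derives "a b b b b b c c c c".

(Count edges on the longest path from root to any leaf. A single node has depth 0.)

6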